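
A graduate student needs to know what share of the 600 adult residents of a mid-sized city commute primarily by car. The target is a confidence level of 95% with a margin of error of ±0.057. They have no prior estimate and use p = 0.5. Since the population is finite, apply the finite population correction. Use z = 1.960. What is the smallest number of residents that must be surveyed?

199

Unadjusted: n₀ = 1.960² × 0.50 × 0.50 / 0.057² ≈ 295.60, so n₀ = 296.
Finite population correction with N = 600: n = n₀ / (1 + (n₀−1)/N) = 296 / (1 + 295/600) = 296 / 1.4917 ≈ 198.44.
Rounding up, n = 199.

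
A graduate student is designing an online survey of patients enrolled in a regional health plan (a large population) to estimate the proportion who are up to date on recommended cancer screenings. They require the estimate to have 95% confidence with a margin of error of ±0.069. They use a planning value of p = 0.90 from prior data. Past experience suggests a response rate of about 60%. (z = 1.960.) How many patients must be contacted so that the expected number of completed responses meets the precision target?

Completed interviews needed: n₀ = 1.960² × 0.0900 / 0.069² ≈ 72.62 → 73.
At a 60% response rate, contacts needed = 73 / 0.60 ≈ 121.67 → 122.

122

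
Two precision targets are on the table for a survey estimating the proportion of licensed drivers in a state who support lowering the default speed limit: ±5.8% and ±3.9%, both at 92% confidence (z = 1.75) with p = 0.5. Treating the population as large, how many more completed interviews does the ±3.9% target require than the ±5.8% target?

276

At ±5.8%: n = 1.75² × 0.2500 / 0.058² ≈ 227.59 → 228.
At ±3.9%: n = 1.75² × 0.2500 / 0.039² ≈ 503.37 → 504.
Additional respondents: 504 − 228 = 276.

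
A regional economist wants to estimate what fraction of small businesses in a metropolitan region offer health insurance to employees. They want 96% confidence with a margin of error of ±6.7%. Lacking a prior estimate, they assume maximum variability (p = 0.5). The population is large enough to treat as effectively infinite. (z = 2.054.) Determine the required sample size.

235

With p = 0.5, p(1−p) = 0.25.
n = z²·p(1−p)/E² = 2.054² × 0.2500 / 0.067² = 4.2189 × 0.2500 / 0.004489 ≈ 234.96.
Rounding up gives n = 235.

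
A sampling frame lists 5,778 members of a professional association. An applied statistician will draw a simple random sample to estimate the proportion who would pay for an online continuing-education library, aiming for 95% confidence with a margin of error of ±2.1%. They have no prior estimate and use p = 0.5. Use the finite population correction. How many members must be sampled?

1582

For 95% confidence, z = 1.96.
Unadjusted: n₀ = 1.96² × 0.50 × 0.50 / 0.021² ≈ 2177.78, so n₀ = 2178.
Finite population correction with N = 5,778: n = n₀ / (1 + (n₀−1)/N) = 2178 / (1 + 2177/5778) = 2178 / 1.3768 ≈ 1581.96.
Rounding up, n = 1582.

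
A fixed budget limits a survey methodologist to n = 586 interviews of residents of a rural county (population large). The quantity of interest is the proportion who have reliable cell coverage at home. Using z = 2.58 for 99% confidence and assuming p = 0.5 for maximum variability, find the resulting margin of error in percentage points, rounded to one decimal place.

SE(p̂) = √[p(1−p)/n] = √[0.2500/586] = 0.02065.
E = z × SE = 2.58 × 0.02065 = 0.05329, or 5.3 percentage points.

5.3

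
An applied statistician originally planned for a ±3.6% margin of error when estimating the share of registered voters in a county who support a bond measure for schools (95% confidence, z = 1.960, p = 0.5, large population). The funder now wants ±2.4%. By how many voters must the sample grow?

926

At ±3.6%: n = 1.960² × 0.2500 / 0.036² ≈ 741.05 → 742.
At ±2.4%: n = 1.960² × 0.2500 / 0.024² ≈ 1667.36 → 1668.
Additional respondents: 1668 − 742 = 926.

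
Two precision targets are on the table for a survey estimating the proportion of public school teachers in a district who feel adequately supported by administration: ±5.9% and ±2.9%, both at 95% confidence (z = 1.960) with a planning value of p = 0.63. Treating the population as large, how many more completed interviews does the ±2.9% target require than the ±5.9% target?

At ±5.9%: n = 1.960² × 0.2331 / 0.059² ≈ 257.25 → 258.
At ±2.9%: n = 1.960² × 0.2331 / 0.029² ≈ 1064.78 → 1065.
Additional respondents: 1065 − 258 = 807.

807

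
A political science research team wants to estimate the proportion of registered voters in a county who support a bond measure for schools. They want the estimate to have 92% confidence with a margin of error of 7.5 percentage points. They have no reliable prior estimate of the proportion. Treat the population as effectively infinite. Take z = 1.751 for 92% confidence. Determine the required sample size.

137

With no prior estimate, use p = 0.5, giving p(1−p) = 0.25.
n = z²·p(1−p)/E² = 1.751² × 0.2500 / 0.075² = 3.0660 × 0.2500 / 0.005625 ≈ 136.27.
Rounding up gives n = 137.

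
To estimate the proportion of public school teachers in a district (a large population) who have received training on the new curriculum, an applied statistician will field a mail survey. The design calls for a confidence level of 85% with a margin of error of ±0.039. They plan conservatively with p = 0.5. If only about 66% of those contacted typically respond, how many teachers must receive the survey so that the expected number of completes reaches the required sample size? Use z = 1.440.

Completed interviews needed: n₀ = 1.440² × 0.2500 / 0.039² ≈ 340.83 → 341.
At a 66% response rate, contacts needed = 341 / 0.66 ≈ 516.67 → 517.

517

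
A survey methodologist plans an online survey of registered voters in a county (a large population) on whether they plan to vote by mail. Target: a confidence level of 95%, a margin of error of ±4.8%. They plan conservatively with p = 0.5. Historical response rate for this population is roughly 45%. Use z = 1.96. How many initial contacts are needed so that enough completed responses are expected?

927

Completed interviews needed: n₀ = 1.96² × 0.2500 / 0.048² ≈ 416.84 → 417.
At a 45% response rate, contacts needed = 417 / 0.45 ≈ 926.67 → 927.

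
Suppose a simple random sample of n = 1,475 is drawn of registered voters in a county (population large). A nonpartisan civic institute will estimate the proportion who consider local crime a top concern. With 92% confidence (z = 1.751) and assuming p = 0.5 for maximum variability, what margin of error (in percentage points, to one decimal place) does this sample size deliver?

SE(p̂) = √[p(1−p)/n] = √[0.2500/1475] = 0.01302.
E = z × SE = 1.751 × 0.01302 = 0.02280, or 2.3 percentage points.

2.3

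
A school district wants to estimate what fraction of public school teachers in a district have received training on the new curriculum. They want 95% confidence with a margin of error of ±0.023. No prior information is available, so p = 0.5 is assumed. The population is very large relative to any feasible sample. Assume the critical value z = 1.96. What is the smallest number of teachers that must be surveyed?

1816

With p = 0.5, p(1−p) = 0.25.
n = z²·p(1−p)/E² = 1.96² × 0.2500 / 0.023² = 3.8416 × 0.2500 / 0.000529 ≈ 1815.50.
Rounding up gives n = 1816.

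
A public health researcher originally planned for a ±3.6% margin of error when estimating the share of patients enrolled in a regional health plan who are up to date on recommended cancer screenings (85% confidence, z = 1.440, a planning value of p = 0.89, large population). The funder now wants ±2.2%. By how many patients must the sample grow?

At ±3.6%: n = 1.440² × 0.0979 / 0.036² ≈ 156.64 → 157.
At ±2.2%: n = 1.440² × 0.0979 / 0.022² ≈ 419.43 → 420.
Additional respondents: 420 − 157 = 263.

263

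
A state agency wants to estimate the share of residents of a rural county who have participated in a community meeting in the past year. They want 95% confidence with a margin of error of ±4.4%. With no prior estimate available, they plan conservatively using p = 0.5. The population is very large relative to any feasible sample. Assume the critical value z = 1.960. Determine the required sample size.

497

With p = 0.5, p(1−p) = 0.25.
n = z²·p(1−p)/E² = 1.960² × 0.2500 / 0.044² = 3.8416 × 0.2500 / 0.001936 ≈ 496.07.
Rounding up gives n = 497.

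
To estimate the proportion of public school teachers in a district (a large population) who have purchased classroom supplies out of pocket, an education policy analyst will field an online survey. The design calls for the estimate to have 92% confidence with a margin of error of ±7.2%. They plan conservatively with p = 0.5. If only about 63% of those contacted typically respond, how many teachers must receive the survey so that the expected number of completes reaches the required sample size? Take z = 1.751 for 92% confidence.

Completed interviews needed: n₀ = 1.751² × 0.2500 / 0.072² ≈ 147.86 → 148.
At a 63% response rate, contacts needed = 148 / 0.63 ≈ 234.92 → 235.

235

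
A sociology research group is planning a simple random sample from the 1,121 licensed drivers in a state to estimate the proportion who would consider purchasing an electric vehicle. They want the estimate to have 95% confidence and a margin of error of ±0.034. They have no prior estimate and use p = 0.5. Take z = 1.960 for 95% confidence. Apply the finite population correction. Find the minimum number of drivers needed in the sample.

Unadjusted: n₀ = 1.960² × 0.50 × 0.50 / 0.034² ≈ 830.80, so n₀ = 831.
Finite population correction with N = 1,121: n = n₀ / (1 + (n₀−1)/N) = 831 / (1 + 830/1121) = 831 / 1.7404 ≈ 477.47.
Rounding up, n = 478.

478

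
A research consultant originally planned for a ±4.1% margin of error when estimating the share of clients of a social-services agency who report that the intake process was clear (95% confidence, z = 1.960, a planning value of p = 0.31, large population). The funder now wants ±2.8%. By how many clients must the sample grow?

At ±4.1%: n = 1.960² × 0.2139 / 0.041² ≈ 488.83 → 489.
At ±2.8%: n = 1.960² × 0.2139 / 0.028² ≈ 1048.11 → 1049.
Additional respondents: 1049 − 489 = 560.

560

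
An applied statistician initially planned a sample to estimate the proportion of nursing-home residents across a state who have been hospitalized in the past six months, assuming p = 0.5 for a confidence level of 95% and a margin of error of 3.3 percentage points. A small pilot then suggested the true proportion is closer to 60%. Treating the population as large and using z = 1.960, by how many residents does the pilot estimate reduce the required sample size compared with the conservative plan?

Conservative (p = 0.5): n = 1.960² × 0.25 / 0.033² ≈ 881.91 → 882.
Using p = 0.60: p(1−p) = 0.2400, so n = 1.960² × 0.2400 / 0.033² ≈ 846.63 → 847.
Reduction: 882 − 847 = 35.

35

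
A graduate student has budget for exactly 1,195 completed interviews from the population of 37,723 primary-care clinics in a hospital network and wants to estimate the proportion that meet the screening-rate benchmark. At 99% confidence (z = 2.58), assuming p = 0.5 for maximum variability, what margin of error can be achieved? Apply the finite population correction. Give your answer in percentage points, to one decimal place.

Finite-population factor: (N−n)/(N−1) = (37723−1195)/(37723−1) = 0.9683.
SE(p̂) = √[p(1−p)/n · (N−n)/(N−1)] = √[0.2500/1195 × 0.9683] = 0.01423.
E = z × SE = 2.58 × 0.01423 = 0.03672 ≈ 3.7 percentage points.

3.7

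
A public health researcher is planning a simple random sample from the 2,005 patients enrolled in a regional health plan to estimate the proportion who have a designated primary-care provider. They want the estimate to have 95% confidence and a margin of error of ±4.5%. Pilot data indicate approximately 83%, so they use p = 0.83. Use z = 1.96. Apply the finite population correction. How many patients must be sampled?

Unadjusted: n₀ = 1.96² × 0.83 × 0.17 / 0.045² ≈ 267.68, so n₀ = 268.
Finite population correction with N = 2,005: n = n₀ / (1 + (n₀−1)/N) = 268 / (1 + 267/2005) = 268 / 1.1332 ≈ 236.51.
Rounding up, n = 237.

237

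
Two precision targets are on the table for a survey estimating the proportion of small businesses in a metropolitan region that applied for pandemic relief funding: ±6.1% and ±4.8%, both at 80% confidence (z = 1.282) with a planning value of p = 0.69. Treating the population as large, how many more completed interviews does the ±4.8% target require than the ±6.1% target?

58

At ±6.1%: n = 1.282² × 0.2139 / 0.061² ≈ 94.48 → 95.
At ±4.8%: n = 1.282² × 0.2139 / 0.048² ≈ 152.58 → 153.
Additional respondents: 153 − 95 = 58.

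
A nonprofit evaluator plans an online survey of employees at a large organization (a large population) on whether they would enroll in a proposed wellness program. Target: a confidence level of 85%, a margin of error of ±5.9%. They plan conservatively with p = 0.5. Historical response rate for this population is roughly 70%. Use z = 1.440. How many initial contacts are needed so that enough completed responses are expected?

Completed interviews needed: n₀ = 1.440² × 0.2500 / 0.059² ≈ 148.92 → 149.
At a 70% response rate, contacts needed = 149 / 0.70 ≈ 212.86 → 213.

213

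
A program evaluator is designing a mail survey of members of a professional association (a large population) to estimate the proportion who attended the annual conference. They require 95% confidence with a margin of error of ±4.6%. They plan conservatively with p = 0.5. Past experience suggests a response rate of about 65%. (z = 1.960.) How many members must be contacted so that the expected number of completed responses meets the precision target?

699

Completed interviews needed: n₀ = 1.960² × 0.2500 / 0.046² ≈ 453.88 → 454.
At a 65% response rate, contacts needed = 454 / 0.65 ≈ 698.46 → 699.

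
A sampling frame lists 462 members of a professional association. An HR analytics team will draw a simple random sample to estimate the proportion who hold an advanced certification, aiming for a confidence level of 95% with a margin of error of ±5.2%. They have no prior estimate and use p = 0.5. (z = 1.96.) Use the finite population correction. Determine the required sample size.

202

Unadjusted: n₀ = 1.96² × 0.50 × 0.50 / 0.052² ≈ 355.18, so n₀ = 356.
Finite population correction with N = 462: n = n₀ / (1 + (n₀−1)/N) = 356 / (1 + 355/462) = 356 / 1.7684 ≈ 201.31.
Rounding up, n = 202.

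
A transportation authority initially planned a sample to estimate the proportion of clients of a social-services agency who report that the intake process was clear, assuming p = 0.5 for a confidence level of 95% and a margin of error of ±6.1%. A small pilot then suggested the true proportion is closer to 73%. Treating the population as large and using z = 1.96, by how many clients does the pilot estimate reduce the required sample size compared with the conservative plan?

55

Conservative (p = 0.5): n = 1.96² × 0.25 / 0.061² ≈ 258.10 → 259.
Using p = 0.73: p(1−p) = 0.1971, so n = 1.96² × 0.1971 / 0.061² ≈ 203.49 → 204.
Reduction: 259 − 204 = 55.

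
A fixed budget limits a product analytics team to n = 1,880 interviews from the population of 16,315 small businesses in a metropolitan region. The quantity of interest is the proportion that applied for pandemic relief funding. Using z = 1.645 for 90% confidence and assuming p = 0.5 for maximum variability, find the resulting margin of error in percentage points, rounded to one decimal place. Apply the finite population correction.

1.8

Finite-population factor: (N−n)/(N−1) = (16315−1880)/(16315−1) = 0.8848.
SE(p̂) = √[p(1−p)/n · (N−n)/(N−1)] = √[0.2500/1880 × 0.8848] = 0.01085.
E = z × SE = 1.645 × 0.01085 = 0.01784 ≈ 1.8 percentage points.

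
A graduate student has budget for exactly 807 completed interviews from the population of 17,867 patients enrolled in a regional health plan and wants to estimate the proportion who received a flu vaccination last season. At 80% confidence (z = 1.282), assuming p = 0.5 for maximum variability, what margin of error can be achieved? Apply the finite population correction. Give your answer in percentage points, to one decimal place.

Finite-population factor: (N−n)/(N−1) = (17867−807)/(17867−1) = 0.9549.
SE(p̂) = √[p(1−p)/n · (N−n)/(N−1)] = √[0.2500/807 × 0.9549] = 0.01720.
E = z × SE = 1.282 × 0.01720 = 0.02205 ≈ 2.2 percentage points.

2.2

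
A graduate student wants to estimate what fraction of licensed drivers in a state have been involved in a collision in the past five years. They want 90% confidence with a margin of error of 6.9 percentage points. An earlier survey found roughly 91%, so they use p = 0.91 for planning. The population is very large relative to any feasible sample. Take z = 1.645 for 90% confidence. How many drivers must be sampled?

47

With p = 0.91, p(1−p) = 0.0819.
n = z²·p(1−p)/E² = 1.645² × 0.0819 / 0.069² = 2.7060 × 0.0819 / 0.004761 ≈ 46.55.
Rounding up gives n = 47.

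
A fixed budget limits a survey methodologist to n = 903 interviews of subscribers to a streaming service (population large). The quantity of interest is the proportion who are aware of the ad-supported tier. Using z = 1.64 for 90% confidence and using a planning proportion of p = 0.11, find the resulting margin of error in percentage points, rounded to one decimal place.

SE(p̂) = √[p(1−p)/n] = √[0.0979/903] = 0.01041.
E = z × SE = 1.64 × 0.01041 = 0.01708, or 1.7 percentage points.

1.7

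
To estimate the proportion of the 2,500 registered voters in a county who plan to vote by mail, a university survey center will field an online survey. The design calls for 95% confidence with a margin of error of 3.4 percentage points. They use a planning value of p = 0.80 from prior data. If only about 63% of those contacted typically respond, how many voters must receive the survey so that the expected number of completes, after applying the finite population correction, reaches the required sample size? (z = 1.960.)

Completed interviews needed (unadjusted): n₀ = 1.960² × 0.1600 / 0.034² ≈ 531.71 → 532.
FPC for N = 2,500: n = 532 / (1 + 531/2500) = 532 / 1.2124 ≈ 438.80 → 439.
At a 63% response rate, contacts needed = 439 / 0.63 ≈ 696.83 → 697.

697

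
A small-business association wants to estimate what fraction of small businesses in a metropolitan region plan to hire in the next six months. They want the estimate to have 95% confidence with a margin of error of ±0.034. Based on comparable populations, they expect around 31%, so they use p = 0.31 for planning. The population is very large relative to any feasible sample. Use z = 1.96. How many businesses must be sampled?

With p = 0.31, p(1−p) = 0.2139.
n = z²·p(1−p)/E² = 1.96² × 0.2139 / 0.034² = 3.8416 × 0.2139 / 0.001156 ≈ 710.83.
Rounding up gives n = 711.

711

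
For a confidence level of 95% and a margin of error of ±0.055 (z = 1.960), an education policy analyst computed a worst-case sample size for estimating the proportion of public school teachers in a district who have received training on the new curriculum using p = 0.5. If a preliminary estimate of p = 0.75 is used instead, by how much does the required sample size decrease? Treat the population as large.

Conservative (p = 0.5): n = 1.960² × 0.25 / 0.055² ≈ 317.49 → 318.
Using p = 0.75: p(1−p) = 0.1875, so n = 1.960² × 0.1875 / 0.055² ≈ 238.12 → 239.
Reduction: 318 − 239 = 79.

79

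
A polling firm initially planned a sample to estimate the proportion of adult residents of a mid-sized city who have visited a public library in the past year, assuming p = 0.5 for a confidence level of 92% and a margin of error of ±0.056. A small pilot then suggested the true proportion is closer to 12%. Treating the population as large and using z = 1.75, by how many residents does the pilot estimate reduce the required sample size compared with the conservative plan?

141

Conservative (p = 0.5): n = 1.75² × 0.25 / 0.056² ≈ 244.14 → 245.
Using p = 0.12: p(1−p) = 0.1056, so n = 1.75² × 0.1056 / 0.056² ≈ 103.13 → 104.
Reduction: 245 − 104 = 141.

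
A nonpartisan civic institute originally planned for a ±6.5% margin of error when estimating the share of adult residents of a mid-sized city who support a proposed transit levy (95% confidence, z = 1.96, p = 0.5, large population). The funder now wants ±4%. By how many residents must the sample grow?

At ±6.5%: n = 1.96² × 0.2500 / 0.065² ≈ 227.31 → 228.
At ±4%: n = 1.96² × 0.2500 / 0.040² ≈ 600.25 → 601.
Additional respondents: 601 − 228 = 373.

373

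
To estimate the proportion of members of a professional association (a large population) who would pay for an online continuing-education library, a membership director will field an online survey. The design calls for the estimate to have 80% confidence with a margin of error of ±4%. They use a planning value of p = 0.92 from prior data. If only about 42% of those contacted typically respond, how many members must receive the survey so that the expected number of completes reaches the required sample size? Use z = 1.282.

Completed interviews needed: n₀ = 1.282² × 0.0736 / 0.040² ≈ 75.60 → 76.
At a 42% response rate, contacts needed = 76 / 0.42 ≈ 180.95 → 181.

181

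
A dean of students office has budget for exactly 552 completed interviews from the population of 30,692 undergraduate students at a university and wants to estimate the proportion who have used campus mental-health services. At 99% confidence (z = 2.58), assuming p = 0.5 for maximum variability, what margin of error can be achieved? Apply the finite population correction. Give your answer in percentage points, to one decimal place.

Finite-population factor: (N−n)/(N−1) = (30692−552)/(30692−1) = 0.9820.
SE(p̂) = √[p(1−p)/n · (N−n)/(N−1)] = √[0.2500/552 × 0.9820] = 0.02109.
E = z × SE = 2.58 × 0.02109 = 0.05441 ≈ 5.4 percentage points.

5.4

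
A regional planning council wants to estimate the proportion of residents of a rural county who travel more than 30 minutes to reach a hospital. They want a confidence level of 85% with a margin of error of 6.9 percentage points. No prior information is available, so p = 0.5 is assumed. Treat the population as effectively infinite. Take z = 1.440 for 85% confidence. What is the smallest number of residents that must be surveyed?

With p = 0.5, p(1−p) = 0.25.
n = z²·p(1−p)/E² = 1.440² × 0.2500 / 0.069² = 2.0736 × 0.2500 / 0.004761 ≈ 108.88.
Rounding up gives n = 109.

109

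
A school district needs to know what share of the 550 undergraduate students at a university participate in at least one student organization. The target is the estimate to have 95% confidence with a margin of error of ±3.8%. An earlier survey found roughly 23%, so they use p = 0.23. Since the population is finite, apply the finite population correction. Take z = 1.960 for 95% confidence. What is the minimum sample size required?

Unadjusted: n₀ = 1.960² × 0.23 × 0.77 / 0.038² ≈ 471.15, so n₀ = 472.
Finite population correction with N = 550: n = n₀ / (1 + (n₀−1)/N) = 472 / (1 + 471/550) = 472 / 1.8564 ≈ 254.26.
Rounding up, n = 255.

255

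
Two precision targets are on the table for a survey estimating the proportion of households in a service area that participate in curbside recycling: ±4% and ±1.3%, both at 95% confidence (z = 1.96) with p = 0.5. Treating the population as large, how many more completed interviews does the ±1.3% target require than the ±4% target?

At ±4%: n = 1.96² × 0.2500 / 0.040² ≈ 600.25 → 601.
At ±1.3%: n = 1.96² × 0.2500 / 0.013² ≈ 5682.84 → 5683.
Additional respondents: 5683 − 601 = 5082.

5082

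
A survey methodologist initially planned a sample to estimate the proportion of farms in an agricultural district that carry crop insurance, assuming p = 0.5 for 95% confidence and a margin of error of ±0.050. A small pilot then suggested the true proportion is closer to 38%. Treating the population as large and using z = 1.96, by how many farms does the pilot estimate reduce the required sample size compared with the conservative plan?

Conservative (p = 0.5): n = 1.96² × 0.25 / 0.050² ≈ 384.16 → 385.
Using p = 0.38: p(1−p) = 0.2356, so n = 1.96² × 0.2356 / 0.050² ≈ 362.03 → 363.
Reduction: 385 − 363 = 22.

22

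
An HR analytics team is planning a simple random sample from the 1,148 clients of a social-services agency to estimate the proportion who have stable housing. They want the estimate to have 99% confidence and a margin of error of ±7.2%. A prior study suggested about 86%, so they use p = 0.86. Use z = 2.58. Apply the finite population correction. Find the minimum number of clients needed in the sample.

Unadjusted: n₀ = 2.58² × 0.86 × 0.14 / 0.072² ≈ 154.60, so n₀ = 155.
Finite population correction with N = 1,148: n = n₀ / (1 + (n₀−1)/N) = 155 / (1 + 154/1148) = 155 / 1.1341 ≈ 136.67.
Rounding up, n = 137.

137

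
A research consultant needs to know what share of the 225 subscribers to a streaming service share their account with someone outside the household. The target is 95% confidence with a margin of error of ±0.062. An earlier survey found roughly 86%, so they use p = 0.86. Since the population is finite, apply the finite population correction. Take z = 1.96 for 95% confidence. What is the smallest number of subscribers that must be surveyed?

79

Unadjusted: n₀ = 1.96² × 0.86 × 0.14 / 0.062² ≈ 120.32, so n₀ = 121.
Finite population correction with N = 225: n = n₀ / (1 + (n₀−1)/N) = 121 / (1 + 120/225) = 121 / 1.5333 ≈ 78.91.
Rounding up, n = 79.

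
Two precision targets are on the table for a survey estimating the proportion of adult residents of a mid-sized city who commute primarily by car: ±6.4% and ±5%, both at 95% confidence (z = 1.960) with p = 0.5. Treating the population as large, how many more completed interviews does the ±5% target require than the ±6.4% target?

At ±6.4%: n = 1.960² × 0.2500 / 0.064² ≈ 234.47 → 235.
At ±5%: n = 1.960² × 0.2500 / 0.050² ≈ 384.16 → 385.
Additional respondents: 385 − 235 = 150.

150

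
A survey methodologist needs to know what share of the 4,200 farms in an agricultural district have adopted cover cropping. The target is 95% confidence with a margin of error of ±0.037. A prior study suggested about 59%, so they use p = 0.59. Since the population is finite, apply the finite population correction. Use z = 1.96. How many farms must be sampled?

585

Unadjusted: n₀ = 1.96² × 0.59 × 0.41 / 0.037² ≈ 678.80, so n₀ = 679.
Finite population correction with N = 4,200: n = n₀ / (1 + (n₀−1)/N) = 679 / (1 + 678/4200) = 679 / 1.1614 ≈ 584.62.
Rounding up, n = 585.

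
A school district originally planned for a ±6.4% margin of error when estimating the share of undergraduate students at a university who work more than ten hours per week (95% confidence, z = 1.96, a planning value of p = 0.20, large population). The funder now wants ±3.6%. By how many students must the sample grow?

324

At ±6.4%: n = 1.96² × 0.1600 / 0.064² ≈ 150.06 → 151.
At ±3.6%: n = 1.96² × 0.1600 / 0.036² ≈ 474.27 → 475.
Additional respondents: 475 − 151 = 324.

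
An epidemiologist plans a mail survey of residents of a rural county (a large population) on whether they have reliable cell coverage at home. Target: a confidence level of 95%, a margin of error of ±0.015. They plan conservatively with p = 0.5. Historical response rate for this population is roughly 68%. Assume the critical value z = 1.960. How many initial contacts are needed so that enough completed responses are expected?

6278

Completed interviews needed: n₀ = 1.960² × 0.2500 / 0.015² ≈ 4268.44 → 4269.
At a 68% response rate, contacts needed = 4269 / 0.68 ≈ 6277.94 → 6278.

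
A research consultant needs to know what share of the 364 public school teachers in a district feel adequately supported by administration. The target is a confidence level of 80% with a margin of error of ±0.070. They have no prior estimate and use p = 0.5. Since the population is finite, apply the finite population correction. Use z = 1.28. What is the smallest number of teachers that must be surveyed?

Unadjusted: n₀ = 1.28² × 0.50 × 0.50 / 0.070² ≈ 83.59, so n₀ = 84.
Finite population correction with N = 364: n = n₀ / (1 + (n₀−1)/N) = 84 / (1 + 83/364) = 84 / 1.2280 ≈ 68.40.
Rounding up, n = 69.

69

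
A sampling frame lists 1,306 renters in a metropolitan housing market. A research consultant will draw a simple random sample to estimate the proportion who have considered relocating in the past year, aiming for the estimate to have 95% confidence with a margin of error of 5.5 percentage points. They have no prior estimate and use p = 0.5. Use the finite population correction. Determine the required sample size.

For 95% confidence, z = 1.96.
Unadjusted: n₀ = 1.96² × 0.50 × 0.50 / 0.055² ≈ 317.49, so n₀ = 318.
Finite population correction with N = 1,306: n = n₀ / (1 + (n₀−1)/N) = 318 / (1 + 317/1306) = 318 / 1.2427 ≈ 255.89.
Rounding up, n = 256.

256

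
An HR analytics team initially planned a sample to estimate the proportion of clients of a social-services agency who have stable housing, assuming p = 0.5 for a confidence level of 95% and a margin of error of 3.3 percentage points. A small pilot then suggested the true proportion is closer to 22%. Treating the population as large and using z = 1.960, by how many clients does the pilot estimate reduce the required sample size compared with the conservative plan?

276

Conservative (p = 0.5): n = 1.960² × 0.25 / 0.033² ≈ 881.91 → 882.
Using p = 0.22: p(1−p) = 0.1716, so n = 1.960² × 0.1716 / 0.033² ≈ 605.34 → 606.
Reduction: 882 − 606 = 276.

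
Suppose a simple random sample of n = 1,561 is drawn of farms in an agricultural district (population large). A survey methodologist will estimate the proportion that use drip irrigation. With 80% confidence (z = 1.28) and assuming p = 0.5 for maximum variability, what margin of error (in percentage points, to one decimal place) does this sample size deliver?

1.6

SE(p̂) = √[p(1−p)/n] = √[0.2500/1561] = 0.01266.
E = z × SE = 1.28 × 0.01266 = 0.01620, or 1.6 percentage points.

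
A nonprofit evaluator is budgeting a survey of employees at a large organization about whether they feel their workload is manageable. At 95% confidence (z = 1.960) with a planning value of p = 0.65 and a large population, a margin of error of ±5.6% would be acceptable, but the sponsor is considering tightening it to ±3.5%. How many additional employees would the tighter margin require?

At ±5.6%: n = 1.960² × 0.2275 / 0.056² ≈ 278.69 → 279.
At ±3.5%: n = 1.960² × 0.2275 / 0.035² ≈ 713.44 → 714.
Additional respondents: 714 − 279 = 435.

435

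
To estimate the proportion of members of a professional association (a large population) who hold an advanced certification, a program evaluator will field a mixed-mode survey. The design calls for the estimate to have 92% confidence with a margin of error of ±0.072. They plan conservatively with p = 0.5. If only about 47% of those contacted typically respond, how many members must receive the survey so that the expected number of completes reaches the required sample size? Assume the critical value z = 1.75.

Completed interviews needed: n₀ = 1.75² × 0.2500 / 0.072² ≈ 147.69 → 148.
At a 47% response rate, contacts needed = 148 / 0.47 ≈ 314.89 → 315.

315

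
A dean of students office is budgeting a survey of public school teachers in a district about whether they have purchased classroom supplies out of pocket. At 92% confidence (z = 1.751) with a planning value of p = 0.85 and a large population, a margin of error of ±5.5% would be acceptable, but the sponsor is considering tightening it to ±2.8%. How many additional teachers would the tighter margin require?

369

At ±5.5%: n = 1.751² × 0.1275 / 0.055² ≈ 129.23 → 130.
At ±2.8%: n = 1.751² × 0.1275 / 0.028² ≈ 498.62 → 499.
Additional respondents: 499 − 130 = 369.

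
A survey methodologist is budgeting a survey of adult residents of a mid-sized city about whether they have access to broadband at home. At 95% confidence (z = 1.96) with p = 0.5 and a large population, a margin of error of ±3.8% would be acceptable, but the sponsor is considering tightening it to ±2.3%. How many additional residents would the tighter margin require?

At ±3.8%: n = 1.96² × 0.2500 / 0.038² ≈ 665.10 → 666.
At ±2.3%: n = 1.96² × 0.2500 / 0.023² ≈ 1815.50 → 1816.
Additional respondents: 1816 − 666 = 1150.

1150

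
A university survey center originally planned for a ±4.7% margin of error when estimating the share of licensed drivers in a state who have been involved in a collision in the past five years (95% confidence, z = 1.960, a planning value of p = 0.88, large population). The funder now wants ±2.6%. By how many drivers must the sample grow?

417

At ±4.7%: n = 1.960² × 0.1056 / 0.047² ≈ 183.65 → 184.
At ±2.6%: n = 1.960² × 0.1056 / 0.026² ≈ 600.11 → 601.
Additional respondents: 601 − 184 = 417.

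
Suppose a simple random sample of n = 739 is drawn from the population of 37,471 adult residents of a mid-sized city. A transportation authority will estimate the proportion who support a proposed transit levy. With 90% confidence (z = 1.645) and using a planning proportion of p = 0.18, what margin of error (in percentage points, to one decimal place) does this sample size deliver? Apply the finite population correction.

2.3

Finite-population factor: (N−n)/(N−1) = (37471−739)/(37471−1) = 0.9803.
SE(p̂) = √[p(1−p)/n · (N−n)/(N−1)] = √[0.1476/739 × 0.9803] = 0.01399.
E = z × SE = 1.645 × 0.01399 = 0.02302 ≈ 2.3 percentage points.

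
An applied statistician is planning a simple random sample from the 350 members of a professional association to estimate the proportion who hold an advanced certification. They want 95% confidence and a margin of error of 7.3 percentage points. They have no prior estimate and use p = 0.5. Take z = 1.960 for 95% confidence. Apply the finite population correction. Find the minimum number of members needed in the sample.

120

Unadjusted: n₀ = 1.960² × 0.50 × 0.50 / 0.073² ≈ 180.22, so n₀ = 181.
Finite population correction with N = 350: n = n₀ / (1 + (n₀−1)/N) = 181 / (1 + 180/350) = 181 / 1.5143 ≈ 119.53.
Rounding up, n = 120.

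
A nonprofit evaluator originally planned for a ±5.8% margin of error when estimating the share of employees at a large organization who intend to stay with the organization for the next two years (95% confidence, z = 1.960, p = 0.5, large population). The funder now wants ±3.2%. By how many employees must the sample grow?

At ±5.8%: n = 1.960² × 0.2500 / 0.058² ≈ 285.49 → 286.
At ±3.2%: n = 1.960² × 0.2500 / 0.032² ≈ 937.89 → 938.
Additional respondents: 938 − 286 = 652.

652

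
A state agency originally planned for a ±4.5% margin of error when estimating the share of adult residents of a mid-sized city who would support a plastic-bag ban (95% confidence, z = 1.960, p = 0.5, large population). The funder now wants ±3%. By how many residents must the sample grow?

At ±4.5%: n = 1.960² × 0.2500 / 0.045² ≈ 474.27 → 475.
At ±3%: n = 1.960² × 0.2500 / 0.030² ≈ 1067.11 → 1068.
Additional respondents: 1068 − 475 = 593.

593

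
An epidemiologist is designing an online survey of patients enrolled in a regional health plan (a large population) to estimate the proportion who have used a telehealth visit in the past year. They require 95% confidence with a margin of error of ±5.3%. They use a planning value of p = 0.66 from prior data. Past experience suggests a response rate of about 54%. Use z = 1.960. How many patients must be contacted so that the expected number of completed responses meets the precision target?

Completed interviews needed: n₀ = 1.960² × 0.2244 / 0.053² ≈ 306.89 → 307.
At a 54% response rate, contacts needed = 307 / 0.54 ≈ 568.52 → 569.

569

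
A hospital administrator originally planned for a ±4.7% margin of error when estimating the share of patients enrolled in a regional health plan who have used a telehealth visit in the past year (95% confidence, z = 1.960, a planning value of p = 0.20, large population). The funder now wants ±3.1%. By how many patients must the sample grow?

At ±4.7%: n = 1.960² × 0.1600 / 0.047² ≈ 278.25 → 279.
At ±3.1%: n = 1.960² × 0.1600 / 0.031² ≈ 639.60 → 640.
Additional respondents: 640 − 279 = 361.

361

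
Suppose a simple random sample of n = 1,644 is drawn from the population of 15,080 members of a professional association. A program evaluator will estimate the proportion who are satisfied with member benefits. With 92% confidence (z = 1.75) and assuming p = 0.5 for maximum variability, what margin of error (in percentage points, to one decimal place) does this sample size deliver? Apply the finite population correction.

Finite-population factor: (N−n)/(N−1) = (15080−1644)/(15080−1) = 0.8910.
SE(p̂) = √[p(1−p)/n · (N−n)/(N−1)] = √[0.2500/1644 × 0.8910] = 0.01164.
E = z × SE = 1.75 × 0.01164 = 0.02037 ≈ 2.0 percentage points.

2.0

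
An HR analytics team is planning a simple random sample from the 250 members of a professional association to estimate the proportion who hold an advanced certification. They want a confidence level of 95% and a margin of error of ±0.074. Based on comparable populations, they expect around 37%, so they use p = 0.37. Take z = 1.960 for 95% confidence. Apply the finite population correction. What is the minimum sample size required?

100

Unadjusted: n₀ = 1.960² × 0.37 × 0.63 / 0.074² ≈ 163.53, so n₀ = 164.
Finite population correction with N = 250: n = n₀ / (1 + (n₀−1)/N) = 164 / (1 + 163/250) = 164 / 1.6520 ≈ 99.27.
Rounding up, n = 100.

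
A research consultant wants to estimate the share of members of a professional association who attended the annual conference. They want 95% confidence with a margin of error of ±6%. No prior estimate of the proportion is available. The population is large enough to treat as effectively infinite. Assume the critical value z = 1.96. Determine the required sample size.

267

With no prior estimate, use p = 0.5, giving p(1−p) = 0.25.
n = z²·p(1−p)/E² = 1.96² × 0.2500 / 0.060² = 3.8416 × 0.2500 / 0.003600 ≈ 266.78.
Rounding up gives n = 267.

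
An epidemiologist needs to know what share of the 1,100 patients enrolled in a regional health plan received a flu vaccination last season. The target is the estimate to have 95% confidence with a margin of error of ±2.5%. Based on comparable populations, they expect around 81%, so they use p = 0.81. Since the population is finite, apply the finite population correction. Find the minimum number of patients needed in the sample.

For 95% confidence, z = 1.960.
Unadjusted: n₀ = 1.960² × 0.81 × 0.19 / 0.025² ≈ 945.96, so n₀ = 946.
Finite population correction with N = 1,100: n = n₀ / (1 + (n₀−1)/N) = 946 / (1 + 945/1100) = 946 / 1.8591 ≈ 508.85.
Rounding up, n = 509.

509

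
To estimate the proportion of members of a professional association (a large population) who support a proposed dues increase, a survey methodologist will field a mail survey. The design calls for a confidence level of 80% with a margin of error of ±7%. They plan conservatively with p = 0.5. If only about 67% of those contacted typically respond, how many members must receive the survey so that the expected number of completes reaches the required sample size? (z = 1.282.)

Completed interviews needed: n₀ = 1.282² × 0.2500 / 0.070² ≈ 83.85 → 84.
At a 67% response rate, contacts needed = 84 / 0.67 ≈ 125.37 → 126.

126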